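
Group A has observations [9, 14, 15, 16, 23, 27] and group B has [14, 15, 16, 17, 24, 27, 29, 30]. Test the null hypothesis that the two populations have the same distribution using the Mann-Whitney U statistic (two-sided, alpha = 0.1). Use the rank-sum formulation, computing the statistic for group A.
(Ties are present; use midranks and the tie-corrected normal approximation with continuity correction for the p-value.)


Step 1: Combine and sort all 14 observations; assign midranks.
sorted (value, group): (9,X), (14,X), (14,Y), (15,X), (15,Y), (16,X), (16,Y), (17,Y), (23,X), (24,Y), (27,X), (27,Y), (29,Y), (30,Y)
ranks: 9->1, 14->2.5, 14->2.5, 15->4.5, 15->4.5, 16->6.5, 16->6.5, 17->8, 23->9, 24->10, 27->11.5, 27->11.5, 29->13, 30->14
Step 2: Rank sum for X: R1 = 1 + 2.5 + 4.5 + 6.5 + 9 + 11.5 = 35.
Step 3: U_X = R1 - n1(n1+1)/2 = 35 - 6*7/2 = 35 - 21 = 14.
       U_Y = n1*n2 - U_X = 48 - 14 = 34.
Step 4: Ties are present, so use the tie-corrected normal approximation (with continuity correction) for the p-value.
Step 5: p-value = 0.217997; compare to alpha = 0.1. fail to reject H0.

U_X = 14, p = 0.217997, fail to reject H0 at alpha = 0.1.


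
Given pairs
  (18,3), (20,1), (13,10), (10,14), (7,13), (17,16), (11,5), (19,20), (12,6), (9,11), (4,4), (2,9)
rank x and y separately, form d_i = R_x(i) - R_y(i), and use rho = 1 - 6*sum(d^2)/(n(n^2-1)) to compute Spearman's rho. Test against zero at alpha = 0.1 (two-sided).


Step 1: Rank x and y separately (midranks; no ties here).
rank(x): 18->10, 20->12, 13->8, 10->5, 7->3, 17->9, 11->6, 19->11, 12->7, 9->4, 4->2, 2->1
rank(y): 3->2, 1->1, 10->7, 14->10, 13->9, 16->11, 5->4, 20->12, 6->5, 11->8, 4->3, 9->6
Step 2: d_i = R_x(i) - R_y(i); compute d_i^2.
  (10-2)^2=64, (12-1)^2=121, (8-7)^2=1, (5-10)^2=25, (3-9)^2=36, (9-11)^2=4, (6-4)^2=4, (11-12)^2=1, (7-5)^2=4, (4-8)^2=16, (2-3)^2=1, (1-6)^2=25
sum(d^2) = 302.
Step 3: rho = 1 - 6*302 / (12*(12^2 - 1)) = 1 - 1812/1716 = -0.055944.
Step 4: Under H0, t = rho * sqrt((n-2)/(1-rho^2)) = -0.1772 ~ t(10).
Step 5: Two-sided p-value from the t-distribution with 10 df = 0.862898.
Step 6: alpha = 0.1. fail to reject H0.

rho = -0.0559, p = 0.862898, fail to reject H0 at alpha = 0.1.


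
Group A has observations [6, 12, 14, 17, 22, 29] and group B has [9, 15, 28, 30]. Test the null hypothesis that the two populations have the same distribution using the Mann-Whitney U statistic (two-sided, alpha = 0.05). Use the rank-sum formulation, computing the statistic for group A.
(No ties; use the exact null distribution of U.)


Step 1: Combine and sort all 10 observations; assign midranks.
sorted (value, group): (6,X), (9,Y), (12,X), (14,X), (15,Y), (17,X), (22,X), (28,Y), (29,X), (30,Y)
ranks: 6->1, 9->2, 12->3, 14->4, 15->5, 17->6, 22->7, 28->8, 29->9, 30->10
Step 2: Rank sum for X: R1 = 1 + 3 + 4 + 6 + 7 + 9 = 30.
Step 3: U_X = R1 - n1(n1+1)/2 = 30 - 6*7/2 = 30 - 21 = 9.
       U_Y = n1*n2 - U_X = 24 - 9 = 15.
Step 4: No ties, so the exact null distribution of U (based on enumerating the C(10,6) = 210 equally likely rank assignments) gives the two-sided p-value.
Step 5: p-value = 0.609524; compare to alpha = 0.05. fail to reject H0.

U_X = 9, p = 0.609524, fail to reject H0 at alpha = 0.05.


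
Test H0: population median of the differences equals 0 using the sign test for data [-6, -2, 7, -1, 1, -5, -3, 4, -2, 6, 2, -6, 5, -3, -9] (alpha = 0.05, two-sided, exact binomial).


Step 1: Discard zero differences. Original n = 15; n_eff = number of nonzero differences = 15.
Nonzero differences (with sign): -6, -2, +7, -1, +1, -5, -3, +4, -2, +6, +2, -6, +5, -3, -9
Step 2: Count signs: positive = 6, negative = 9.
Step 3: Under H0: P(positive) = 0.5, so the number of positives S ~ Bin(15, 0.5).
Step 4: Two-sided exact p-value = sum of Bin(15,0.5) probabilities at or below the observed probability = 0.607239.
Step 5: alpha = 0.05. fail to reject H0.

n_eff = 15, pos = 6, neg = 9, p = 0.607239, fail to reject H0.


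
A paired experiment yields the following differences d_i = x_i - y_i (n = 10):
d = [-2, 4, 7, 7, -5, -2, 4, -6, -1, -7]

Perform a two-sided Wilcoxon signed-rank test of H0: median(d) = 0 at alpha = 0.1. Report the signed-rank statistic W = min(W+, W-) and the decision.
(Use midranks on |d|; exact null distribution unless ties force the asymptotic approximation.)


Step 1: Drop any zero differences (none here) and take |d_i|.
|d| = [2, 4, 7, 7, 5, 2, 4, 6, 1, 7]
Step 2: Midrank |d_i| (ties get averaged ranks).
ranks: |2|->2.5, |4|->4.5, |7|->9, |7|->9, |5|->6, |2|->2.5, |4|->4.5, |6|->7, |1|->1, |7|->9
Step 3: Attach original signs; sum ranks with positive sign and with negative sign.
W+ = 4.5 + 9 + 9 + 4.5 = 27
W- = 2.5 + 6 + 2.5 + 7 + 1 + 9 = 28
(Check: W+ + W- = 55 should equal n(n+1)/2 = 55.)
Step 4: Test statistic W = min(W+, W-) = 27.
Step 5: Ties in |d|, so use the tie-corrected normal approximation.
        E[W] = n(n+1)/4 = 10*11/4 = 27.5.
        Tie groups: |d|=2 (t=2), |d|=4 (t=2), |d|=7 (t=3); sum(t^3 - t) = 36.
        Var[W] = n(n+1)(2n+1)/24 - sum(t^3-t)/48 = 2310/24 - 36/48 = 95.5.
        z = (W - E[W]) / sqrt(Var[W]) = (27 - 27.5) / 9.7724 = -0.0512.
        Two-sided p = 2*Phi(z) = 0.959194.
Step 6: alpha = 0.1. fail to reject H0.

W+ = 27, W- = 28, W = min = 27, p = 0.959194, fail to reject H0.


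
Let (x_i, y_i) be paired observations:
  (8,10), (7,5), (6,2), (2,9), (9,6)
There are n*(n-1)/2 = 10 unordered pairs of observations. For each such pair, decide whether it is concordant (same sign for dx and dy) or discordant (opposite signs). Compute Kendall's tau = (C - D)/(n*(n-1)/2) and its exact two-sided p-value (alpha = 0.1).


Step 1: Enumerate the 10 unordered pairs (i,j) with i<j and classify each by sign(x_j-x_i) * sign(y_j-y_i).
  (1,2):dx=-1,dy=-5->C; (1,3):dx=-2,dy=-8->C; (1,4):dx=-6,dy=-1->C; (1,5):dx=+1,dy=-4->D
  (2,3):dx=-1,dy=-3->C; (2,4):dx=-5,dy=+4->D; (2,5):dx=+2,dy=+1->C; (3,4):dx=-4,dy=+7->D
  (3,5):dx=+3,dy=+4->C; (4,5):dx=+7,dy=-3->D
Step 2: C = 6, D = 4, total pairs = 10.
Step 3: tau = (C - D)/(n(n-1)/2) = (6 - 4)/10 = 0.200000.
Step 4: Exact two-sided p-value (enumerate n! = 120 permutations of y under H0): p = 0.816667.
Step 5: alpha = 0.1. fail to reject H0.

tau_b = 0.2000 (C=6, D=4), p = 0.816667, fail to reject H0.


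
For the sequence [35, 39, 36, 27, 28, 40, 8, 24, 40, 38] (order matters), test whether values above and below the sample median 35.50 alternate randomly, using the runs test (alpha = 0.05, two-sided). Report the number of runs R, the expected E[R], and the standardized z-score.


Step 1: Compute median = 35.50; label A = above, B = below.
Labels in order: BAABBABBAA  (n_A = 5, n_B = 5)
Step 2: Count runs R = 6.
Step 3: Under H0 (random ordering), E[R] = 2*n_A*n_B/(n_A+n_B) + 1 = 2*5*5/10 + 1 = 6.0000.
        Var[R] = 2*n_A*n_B*(2*n_A*n_B - n_A - n_B) / ((n_A+n_B)^2 * (n_A+n_B-1)) = 2000/900 = 2.2222.
        SD[R] = 1.4907.
Step 4: R = E[R], so z = 0 with no continuity correction.
Step 5: Two-sided p-value via normal approximation = 2*(1 - Phi(|z|)) = 1.000000.
Step 6: alpha = 0.05. fail to reject H0.

R = 6, z = 0.0000, p = 1.000000, fail to reject H0.


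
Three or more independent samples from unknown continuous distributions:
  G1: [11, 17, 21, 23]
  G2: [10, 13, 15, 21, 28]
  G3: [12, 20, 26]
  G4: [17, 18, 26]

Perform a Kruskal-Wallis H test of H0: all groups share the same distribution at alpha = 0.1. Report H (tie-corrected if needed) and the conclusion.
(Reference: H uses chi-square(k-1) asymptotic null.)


Step 1: Combine all N = 15 observations and assign midranks.
sorted (value, group, rank): (10,G2,1), (11,G1,2), (12,G3,3), (13,G2,4), (15,G2,5), (17,G1,6.5), (17,G4,6.5), (18,G4,8), (20,G3,9), (21,G1,10.5), (21,G2,10.5), (23,G1,12), (26,G3,13.5), (26,G4,13.5), (28,G2,15)
Step 2: Sum ranks within each group.
R_1 = 31 (n_1 = 4)
R_2 = 35.5 (n_2 = 5)
R_3 = 25.5 (n_3 = 3)
R_4 = 28 (n_4 = 3)
Step 3: H = 12/(N(N+1)) * sum(R_i^2/n_i) - 3(N+1)
     = 12/(15*16) * (31^2/4 + 35.5^2/5 + 25.5^2/3 + 28^2/3) - 3*16
     = 0.050000 * 970.383 - 48
     = 0.519167.
Step 4: Ties present; correction factor C = 1 - 18/(15^3 - 15) = 0.994643. Corrected H = 0.519167 / 0.994643 = 0.521963.
Step 5: Under H0, H ~ chi^2(3); p-value = 0.914040.
Step 6: alpha = 0.1. fail to reject H0.

H = 0.5220, df = 3, p = 0.914040, fail to reject H0.


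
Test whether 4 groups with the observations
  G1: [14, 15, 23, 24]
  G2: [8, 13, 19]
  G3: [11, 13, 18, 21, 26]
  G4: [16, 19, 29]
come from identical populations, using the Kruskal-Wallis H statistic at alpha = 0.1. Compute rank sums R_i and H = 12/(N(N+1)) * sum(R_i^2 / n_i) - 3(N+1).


Step 1: Combine all N = 15 observations and assign midranks.
sorted (value, group, rank): (8,G2,1), (11,G3,2), (13,G2,3.5), (13,G3,3.5), (14,G1,5), (15,G1,6), (16,G4,7), (18,G3,8), (19,G2,9.5), (19,G4,9.5), (21,G3,11), (23,G1,12), (24,G1,13), (26,G3,14), (29,G4,15)
Step 2: Sum ranks within each group.
R_1 = 36 (n_1 = 4)
R_2 = 14 (n_2 = 3)
R_3 = 38.5 (n_3 = 5)
R_4 = 31.5 (n_4 = 3)
Step 3: H = 12/(N(N+1)) * sum(R_i^2/n_i) - 3(N+1)
     = 12/(15*16) * (36^2/4 + 14^2/3 + 38.5^2/5 + 31.5^2/3) - 3*16
     = 0.050000 * 1016.53 - 48
     = 2.826667.
Step 4: Ties present; correction factor C = 1 - 12/(15^3 - 15) = 0.996429. Corrected H = 2.826667 / 0.996429 = 2.836798.
Step 5: Under H0, H ~ chi^2(3); p-value = 0.417478.
Step 6: alpha = 0.1. fail to reject H0.

H = 2.8368, df = 3, p = 0.417478, fail to reject H0.


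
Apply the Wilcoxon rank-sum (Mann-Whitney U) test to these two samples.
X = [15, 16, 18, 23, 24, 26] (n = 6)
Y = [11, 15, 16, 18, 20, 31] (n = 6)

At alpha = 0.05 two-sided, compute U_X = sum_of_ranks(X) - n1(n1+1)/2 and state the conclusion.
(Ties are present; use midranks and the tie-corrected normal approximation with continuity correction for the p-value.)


Step 1: Combine and sort all 12 observations; assign midranks.
sorted (value, group): (11,Y), (15,X), (15,Y), (16,X), (16,Y), (18,X), (18,Y), (20,Y), (23,X), (24,X), (26,X), (31,Y)
ranks: 11->1, 15->2.5, 15->2.5, 16->4.5, 16->4.5, 18->6.5, 18->6.5, 20->8, 23->9, 24->10, 26->11, 31->12
Step 2: Rank sum for X: R1 = 2.5 + 4.5 + 6.5 + 9 + 10 + 11 = 43.5.
Step 3: U_X = R1 - n1(n1+1)/2 = 43.5 - 6*7/2 = 43.5 - 21 = 22.5.
       U_Y = n1*n2 - U_X = 36 - 22.5 = 13.5.
Step 4: Ties are present, so use the tie-corrected normal approximation (with continuity correction) for the p-value.
Step 5: p-value = 0.519641; compare to alpha = 0.05. fail to reject H0.

U_X = 22.5, p = 0.519641, fail to reject H0 at alpha = 0.05.


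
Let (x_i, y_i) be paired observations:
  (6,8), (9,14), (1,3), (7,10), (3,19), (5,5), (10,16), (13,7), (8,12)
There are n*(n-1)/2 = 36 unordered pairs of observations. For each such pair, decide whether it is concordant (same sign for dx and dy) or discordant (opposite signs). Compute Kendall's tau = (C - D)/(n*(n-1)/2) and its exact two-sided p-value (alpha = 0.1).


Step 1: Enumerate the 36 unordered pairs (i,j) with i<j and classify each by sign(x_j-x_i) * sign(y_j-y_i).
  (1,2):dx=+3,dy=+6->C; (1,3):dx=-5,dy=-5->C; (1,4):dx=+1,dy=+2->C; (1,5):dx=-3,dy=+11->D
  (1,6):dx=-1,dy=-3->C; (1,7):dx=+4,dy=+8->C; (1,8):dx=+7,dy=-1->D; (1,9):dx=+2,dy=+4->C
  (2,3):dx=-8,dy=-11->C; (2,4):dx=-2,dy=-4->C; (2,5):dx=-6,dy=+5->D; (2,6):dx=-4,dy=-9->C
  (2,7):dx=+1,dy=+2->C; (2,8):dx=+4,dy=-7->D; (2,9):dx=-1,dy=-2->C; (3,4):dx=+6,dy=+7->C
  (3,5):dx=+2,dy=+16->C; (3,6):dx=+4,dy=+2->C; (3,7):dx=+9,dy=+13->C; (3,8):dx=+12,dy=+4->C
  (3,9):dx=+7,dy=+9->C; (4,5):dx=-4,dy=+9->D; (4,6):dx=-2,dy=-5->C; (4,7):dx=+3,dy=+6->C
  (4,8):dx=+6,dy=-3->D; (4,9):dx=+1,dy=+2->C; (5,6):dx=+2,dy=-14->D; (5,7):dx=+7,dy=-3->D
  (5,8):dx=+10,dy=-12->D; (5,9):dx=+5,dy=-7->D; (6,7):dx=+5,dy=+11->C; (6,8):dx=+8,dy=+2->C
  (6,9):dx=+3,dy=+7->C; (7,8):dx=+3,dy=-9->D; (7,9):dx=-2,dy=-4->C; (8,9):dx=-5,dy=+5->D
Step 2: C = 24, D = 12, total pairs = 36.
Step 3: tau = (C - D)/(n(n-1)/2) = (24 - 12)/36 = 0.333333.
Step 4: Exact two-sided p-value (enumerate n! = 362880 permutations of y under H0): p = 0.259518.
Step 5: alpha = 0.1. fail to reject H0.

tau_b = 0.3333 (C=24, D=12), p = 0.259518, fail to reject H0.


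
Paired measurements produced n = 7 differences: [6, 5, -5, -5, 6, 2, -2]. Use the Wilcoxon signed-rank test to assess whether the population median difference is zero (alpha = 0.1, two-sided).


Step 1: Drop any zero differences (none here) and take |d_i|.
|d| = [6, 5, 5, 5, 6, 2, 2]
Step 2: Midrank |d_i| (ties get averaged ranks).
ranks: |6|->6.5, |5|->4, |5|->4, |5|->4, |6|->6.5, |2|->1.5, |2|->1.5
Step 3: Attach original signs; sum ranks with positive sign and with negative sign.
W+ = 6.5 + 4 + 6.5 + 1.5 = 18.5
W- = 4 + 4 + 1.5 = 9.5
(Check: W+ + W- = 28 should equal n(n+1)/2 = 28.)
Step 4: Test statistic W = min(W+, W-) = 9.5.
Step 5: Ties in |d|, so use the tie-corrected normal approximation.
        E[W] = n(n+1)/4 = 7*8/4 = 14.
        Tie groups: |d|=2 (t=2), |d|=5 (t=3), |d|=6 (t=2); sum(t^3 - t) = 36.
        Var[W] = n(n+1)(2n+1)/24 - sum(t^3-t)/48 = 840/24 - 36/48 = 34.25.
        z = (W - E[W]) / sqrt(Var[W]) = (9.5 - 14) / 5.8523 = -0.7689.
        Two-sided p = 2*Phi(z) = 0.441940.
Step 6: alpha = 0.1. fail to reject H0.

W+ = 18.5, W- = 9.5, W = min = 9.5, p = 0.441940, fail to reject H0.


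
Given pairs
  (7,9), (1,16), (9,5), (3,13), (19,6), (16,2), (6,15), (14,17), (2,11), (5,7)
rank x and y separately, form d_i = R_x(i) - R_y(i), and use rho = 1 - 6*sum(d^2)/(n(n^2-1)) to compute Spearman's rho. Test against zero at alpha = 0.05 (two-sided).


Step 1: Rank x and y separately (midranks; no ties here).
rank(x): 7->6, 1->1, 9->7, 3->3, 19->10, 16->9, 6->5, 14->8, 2->2, 5->4
rank(y): 9->5, 16->9, 5->2, 13->7, 6->3, 2->1, 15->8, 17->10, 11->6, 7->4
Step 2: d_i = R_x(i) - R_y(i); compute d_i^2.
  (6-5)^2=1, (1-9)^2=64, (7-2)^2=25, (3-7)^2=16, (10-3)^2=49, (9-1)^2=64, (5-8)^2=9, (8-10)^2=4, (2-6)^2=16, (4-4)^2=0
sum(d^2) = 248.
Step 3: rho = 1 - 6*248 / (10*(10^2 - 1)) = 1 - 1488/990 = -0.503030.
Step 4: Under H0, t = rho * sqrt((n-2)/(1-rho^2)) = -1.6462 ~ t(8).
Step 5: Two-sided p-value from the t-distribution with 8 df = 0.138334.
Step 6: alpha = 0.05. fail to reject H0.

rho = -0.5030, p = 0.138334, fail to reject H0 at alpha = 0.05.


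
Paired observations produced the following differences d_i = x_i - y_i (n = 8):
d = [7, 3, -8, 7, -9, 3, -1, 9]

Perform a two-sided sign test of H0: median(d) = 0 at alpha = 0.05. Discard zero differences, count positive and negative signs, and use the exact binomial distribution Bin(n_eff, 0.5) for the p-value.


Step 1: Discard zero differences. Original n = 8; n_eff = number of nonzero differences = 8.
Nonzero differences (with sign): +7, +3, -8, +7, -9, +3, -1, +9
Step 2: Count signs: positive = 5, negative = 3.
Step 3: Under H0: P(positive) = 0.5, so the number of positives S ~ Bin(8, 0.5).
Step 4: Two-sided exact p-value = sum of Bin(8,0.5) probabilities at or below the observed probability = 0.726562.
Step 5: alpha = 0.05. fail to reject H0.

n_eff = 8, pos = 5, neg = 3, p = 0.726562, fail to reject H0.


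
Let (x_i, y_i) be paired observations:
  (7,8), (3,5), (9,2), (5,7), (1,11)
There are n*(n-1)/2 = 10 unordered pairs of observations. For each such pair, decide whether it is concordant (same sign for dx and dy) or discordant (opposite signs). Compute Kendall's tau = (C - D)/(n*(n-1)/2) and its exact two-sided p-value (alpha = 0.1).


Step 1: Enumerate the 10 unordered pairs (i,j) with i<j and classify each by sign(x_j-x_i) * sign(y_j-y_i).
  (1,2):dx=-4,dy=-3->C; (1,3):dx=+2,dy=-6->D; (1,4):dx=-2,dy=-1->C; (1,5):dx=-6,dy=+3->D
  (2,3):dx=+6,dy=-3->D; (2,4):dx=+2,dy=+2->C; (2,5):dx=-2,dy=+6->D; (3,4):dx=-4,dy=+5->D
  (3,5):dx=-8,dy=+9->D; (4,5):dx=-4,dy=+4->D
Step 2: C = 3, D = 7, total pairs = 10.
Step 3: tau = (C - D)/(n(n-1)/2) = (3 - 7)/10 = -0.400000.
Step 4: Exact two-sided p-value (enumerate n! = 120 permutations of y under H0): p = 0.483333.
Step 5: alpha = 0.1. fail to reject H0.

tau_b = -0.4000 (C=3, D=7), p = 0.483333, fail to reject H0.


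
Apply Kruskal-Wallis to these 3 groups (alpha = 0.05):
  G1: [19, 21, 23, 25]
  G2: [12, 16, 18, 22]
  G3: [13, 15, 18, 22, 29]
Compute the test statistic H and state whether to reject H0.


Step 1: Combine all N = 13 observations and assign midranks.
sorted (value, group, rank): (12,G2,1), (13,G3,2), (15,G3,3), (16,G2,4), (18,G2,5.5), (18,G3,5.5), (19,G1,7), (21,G1,8), (22,G2,9.5), (22,G3,9.5), (23,G1,11), (25,G1,12), (29,G3,13)
Step 2: Sum ranks within each group.
R_1 = 38 (n_1 = 4)
R_2 = 20 (n_2 = 4)
R_3 = 33 (n_3 = 5)
Step 3: H = 12/(N(N+1)) * sum(R_i^2/n_i) - 3(N+1)
     = 12/(13*14) * (38^2/4 + 20^2/4 + 33^2/5) - 3*14
     = 0.065934 * 678.8 - 42
     = 2.756044.
Step 4: Ties present; correction factor C = 1 - 12/(13^3 - 13) = 0.994505. Corrected H = 2.756044 / 0.994505 = 2.771271.
Step 5: Under H0, H ~ chi^2(2); p-value = 0.250165.
Step 6: alpha = 0.05. fail to reject H0.

H = 2.7713, df = 2, p = 0.250165, fail to reject H0.


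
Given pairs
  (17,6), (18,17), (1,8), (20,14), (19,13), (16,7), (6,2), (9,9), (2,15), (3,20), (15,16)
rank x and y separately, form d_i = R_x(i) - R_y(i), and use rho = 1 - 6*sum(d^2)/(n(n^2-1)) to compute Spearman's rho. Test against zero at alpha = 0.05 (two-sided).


Step 1: Rank x and y separately (midranks; no ties here).
rank(x): 17->8, 18->9, 1->1, 20->11, 19->10, 16->7, 6->4, 9->5, 2->2, 3->3, 15->6
rank(y): 6->2, 17->10, 8->4, 14->7, 13->6, 7->3, 2->1, 9->5, 15->8, 20->11, 16->9
Step 2: d_i = R_x(i) - R_y(i); compute d_i^2.
  (8-2)^2=36, (9-10)^2=1, (1-4)^2=9, (11-7)^2=16, (10-6)^2=16, (7-3)^2=16, (4-1)^2=9, (5-5)^2=0, (2-8)^2=36, (3-11)^2=64, (6-9)^2=9
sum(d^2) = 212.
Step 3: rho = 1 - 6*212 / (11*(11^2 - 1)) = 1 - 1272/1320 = 0.036364.
Step 4: Under H0, t = rho * sqrt((n-2)/(1-rho^2)) = 0.1092 ~ t(9).
Step 5: Two-sided p-value from the t-distribution with 9 df = 0.915468.
Step 6: alpha = 0.05. fail to reject H0.

rho = 0.0364, p = 0.915468, fail to reject H0 at alpha = 0.05.


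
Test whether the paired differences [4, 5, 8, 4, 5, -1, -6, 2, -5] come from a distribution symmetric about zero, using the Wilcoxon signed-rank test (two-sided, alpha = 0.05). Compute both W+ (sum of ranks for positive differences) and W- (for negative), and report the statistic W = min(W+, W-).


Step 1: Drop any zero differences (none here) and take |d_i|.
|d| = [4, 5, 8, 4, 5, 1, 6, 2, 5]
Step 2: Midrank |d_i| (ties get averaged ranks).
ranks: |4|->3.5, |5|->6, |8|->9, |4|->3.5, |5|->6, |1|->1, |6|->8, |2|->2, |5|->6
Step 3: Attach original signs; sum ranks with positive sign and with negative sign.
W+ = 3.5 + 6 + 9 + 3.5 + 6 + 2 = 30
W- = 1 + 8 + 6 = 15
(Check: W+ + W- = 45 should equal n(n+1)/2 = 45.)
Step 4: Test statistic W = min(W+, W-) = 15.
Step 5: Ties in |d|, so use the tie-corrected normal approximation.
        E[W] = n(n+1)/4 = 9*10/4 = 22.5.
        Tie groups: |d|=4 (t=2), |d|=5 (t=3); sum(t^3 - t) = 30.
        Var[W] = n(n+1)(2n+1)/24 - sum(t^3-t)/48 = 1710/24 - 30/48 = 70.625.
        z = (W - E[W]) / sqrt(Var[W]) = (15 - 22.5) / 8.4039 = -0.8924.
        Two-sided p = 2*Phi(z) = 0.372154.
Step 6: alpha = 0.05. fail to reject H0.

W+ = 30, W- = 15, W = min = 15, p = 0.372154, fail to reject H0.


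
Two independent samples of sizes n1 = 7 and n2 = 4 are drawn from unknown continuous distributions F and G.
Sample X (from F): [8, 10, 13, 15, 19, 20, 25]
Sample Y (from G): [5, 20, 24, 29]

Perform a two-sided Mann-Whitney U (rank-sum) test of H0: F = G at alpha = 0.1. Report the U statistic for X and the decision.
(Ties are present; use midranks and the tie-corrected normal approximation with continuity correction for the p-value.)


Step 1: Combine and sort all 11 observations; assign midranks.
sorted (value, group): (5,Y), (8,X), (10,X), (13,X), (15,X), (19,X), (20,X), (20,Y), (24,Y), (25,X), (29,Y)
ranks: 5->1, 8->2, 10->3, 13->4, 15->5, 19->6, 20->7.5, 20->7.5, 24->9, 25->10, 29->11
Step 2: Rank sum for X: R1 = 2 + 3 + 4 + 5 + 6 + 7.5 + 10 = 37.5.
Step 3: U_X = R1 - n1(n1+1)/2 = 37.5 - 7*8/2 = 37.5 - 28 = 9.5.
       U_Y = n1*n2 - U_X = 28 - 9.5 = 18.5.
Step 4: Ties are present, so use the tie-corrected normal approximation (with continuity correction) for the p-value.
Step 5: p-value = 0.448659; compare to alpha = 0.1. fail to reject H0.

U_X = 9.5, p = 0.448659, fail to reject H0 at alpha = 0.1.


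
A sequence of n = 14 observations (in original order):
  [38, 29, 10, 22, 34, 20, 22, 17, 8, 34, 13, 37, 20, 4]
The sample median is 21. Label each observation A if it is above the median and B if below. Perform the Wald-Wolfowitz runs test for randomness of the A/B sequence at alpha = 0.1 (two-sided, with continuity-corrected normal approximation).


Step 1: Compute median = 21; label A = above, B = below.
Labels in order: AABAABABBABABB  (n_A = 7, n_B = 7)
Step 2: Count runs R = 10.
Step 3: Under H0 (random ordering), E[R] = 2*n_A*n_B/(n_A+n_B) + 1 = 2*7*7/14 + 1 = 8.0000.
        Var[R] = 2*n_A*n_B*(2*n_A*n_B - n_A - n_B) / ((n_A+n_B)^2 * (n_A+n_B-1)) = 8232/2548 = 3.2308.
        SD[R] = 1.7974.
Step 4: Continuity-corrected z = (R - 0.5 - E[R]) / SD[R] = (10 - 0.5 - 8.0000) / 1.7974 = 0.8345.
Step 5: Two-sided p-value via normal approximation = 2*(1 - Phi(|z|)) = 0.403986.
Step 6: alpha = 0.1. fail to reject H0.

R = 10, z = 0.8345, p = 0.403986, fail to reject H0.


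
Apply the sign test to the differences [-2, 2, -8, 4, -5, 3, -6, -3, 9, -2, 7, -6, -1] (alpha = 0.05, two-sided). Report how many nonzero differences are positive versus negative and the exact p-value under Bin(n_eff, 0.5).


Step 1: Discard zero differences. Original n = 13; n_eff = number of nonzero differences = 13.
Nonzero differences (with sign): -2, +2, -8, +4, -5, +3, -6, -3, +9, -2, +7, -6, -1
Step 2: Count signs: positive = 5, negative = 8.
Step 3: Under H0: P(positive) = 0.5, so the number of positives S ~ Bin(13, 0.5).
Step 4: Two-sided exact p-value = sum of Bin(13,0.5) probabilities at or below the observed probability = 0.581055.
Step 5: alpha = 0.05. fail to reject H0.

n_eff = 13, pos = 5, neg = 8, p = 0.581055, fail to reject H0.


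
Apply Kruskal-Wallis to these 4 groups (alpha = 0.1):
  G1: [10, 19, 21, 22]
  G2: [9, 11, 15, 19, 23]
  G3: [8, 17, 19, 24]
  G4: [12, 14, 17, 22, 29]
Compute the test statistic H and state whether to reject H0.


Step 1: Combine all N = 18 observations and assign midranks.
sorted (value, group, rank): (8,G3,1), (9,G2,2), (10,G1,3), (11,G2,4), (12,G4,5), (14,G4,6), (15,G2,7), (17,G3,8.5), (17,G4,8.5), (19,G1,11), (19,G2,11), (19,G3,11), (21,G1,13), (22,G1,14.5), (22,G4,14.5), (23,G2,16), (24,G3,17), (29,G4,18)
Step 2: Sum ranks within each group.
R_1 = 41.5 (n_1 = 4)
R_2 = 40 (n_2 = 5)
R_3 = 37.5 (n_3 = 4)
R_4 = 52 (n_4 = 5)
Step 3: H = 12/(N(N+1)) * sum(R_i^2/n_i) - 3(N+1)
     = 12/(18*19) * (41.5^2/4 + 40^2/5 + 37.5^2/4 + 52^2/5) - 3*19
     = 0.035088 * 1642.92 - 57
     = 0.646491.
Step 4: Ties present; correction factor C = 1 - 36/(18^3 - 18) = 0.993808. Corrected H = 0.646491 / 0.993808 = 0.650519.
Step 5: Under H0, H ~ chi^2(3); p-value = 0.884776.
Step 6: alpha = 0.1. fail to reject H0.

H = 0.6505, df = 3, p = 0.884776, fail to reject H0.


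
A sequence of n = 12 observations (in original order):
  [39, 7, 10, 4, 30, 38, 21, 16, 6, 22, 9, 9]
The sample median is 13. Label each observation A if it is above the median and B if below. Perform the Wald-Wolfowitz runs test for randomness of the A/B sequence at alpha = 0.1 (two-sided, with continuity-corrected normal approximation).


Step 1: Compute median = 13; label A = above, B = below.
Labels in order: ABBBAAAABABB  (n_A = 6, n_B = 6)
Step 2: Count runs R = 6.
Step 3: Under H0 (random ordering), E[R] = 2*n_A*n_B/(n_A+n_B) + 1 = 2*6*6/12 + 1 = 7.0000.
        Var[R] = 2*n_A*n_B*(2*n_A*n_B - n_A - n_B) / ((n_A+n_B)^2 * (n_A+n_B-1)) = 4320/1584 = 2.7273.
        SD[R] = 1.6514.
Step 4: Continuity-corrected z = (R + 0.5 - E[R]) / SD[R] = (6 + 0.5 - 7.0000) / 1.6514 = -0.3028.
Step 5: Two-sided p-value via normal approximation = 2*(1 - Phi(|z|)) = 0.762069.
Step 6: alpha = 0.1. fail to reject H0.

R = 6, z = -0.3028, p = 0.762069, fail to reject H0.


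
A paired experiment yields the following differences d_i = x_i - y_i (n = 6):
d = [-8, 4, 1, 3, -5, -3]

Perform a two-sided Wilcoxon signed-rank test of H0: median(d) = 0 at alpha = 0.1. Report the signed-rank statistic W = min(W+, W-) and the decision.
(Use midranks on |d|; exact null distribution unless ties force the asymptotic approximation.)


Step 1: Drop any zero differences (none here) and take |d_i|.
|d| = [8, 4, 1, 3, 5, 3]
Step 2: Midrank |d_i| (ties get averaged ranks).
ranks: |8|->6, |4|->4, |1|->1, |3|->2.5, |5|->5, |3|->2.5
Step 3: Attach original signs; sum ranks with positive sign and with negative sign.
W+ = 4 + 1 + 2.5 = 7.5
W- = 6 + 5 + 2.5 = 13.5
(Check: W+ + W- = 21 should equal n(n+1)/2 = 21.)
Step 4: Test statistic W = min(W+, W-) = 7.5.
Step 5: Ties in |d|, so use the tie-corrected normal approximation.
        E[W] = n(n+1)/4 = 6*7/4 = 10.5.
        Tie groups: |d|=3 (t=2); sum(t^3 - t) = 6.
        Var[W] = n(n+1)(2n+1)/24 - sum(t^3-t)/48 = 546/24 - 6/48 = 22.625.
        z = (W - E[W]) / sqrt(Var[W]) = (7.5 - 10.5) / 4.7566 = -0.6307.
        Two-sided p = 2*Phi(z) = 0.528233.
Step 6: alpha = 0.1. fail to reject H0.

W+ = 7.5, W- = 13.5, W = min = 7.5, p = 0.528233, fail to reject H0.


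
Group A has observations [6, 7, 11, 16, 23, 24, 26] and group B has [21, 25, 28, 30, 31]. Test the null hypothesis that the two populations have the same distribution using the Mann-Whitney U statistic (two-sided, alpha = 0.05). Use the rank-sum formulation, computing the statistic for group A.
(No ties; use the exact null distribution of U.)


Step 1: Combine and sort all 12 observations; assign midranks.
sorted (value, group): (6,X), (7,X), (11,X), (16,X), (21,Y), (23,X), (24,X), (25,Y), (26,X), (28,Y), (30,Y), (31,Y)
ranks: 6->1, 7->2, 11->3, 16->4, 21->5, 23->6, 24->7, 25->8, 26->9, 28->10, 30->11, 31->12
Step 2: Rank sum for X: R1 = 1 + 2 + 3 + 4 + 6 + 7 + 9 = 32.
Step 3: U_X = R1 - n1(n1+1)/2 = 32 - 7*8/2 = 32 - 28 = 4.
       U_Y = n1*n2 - U_X = 35 - 4 = 31.
Step 4: No ties, so the exact null distribution of U (based on enumerating the C(12,7) = 792 equally likely rank assignments) gives the two-sided p-value.
Step 5: p-value = 0.030303; compare to alpha = 0.05. reject H0.

U_X = 4, p = 0.030303, reject H0 at alpha = 0.05.


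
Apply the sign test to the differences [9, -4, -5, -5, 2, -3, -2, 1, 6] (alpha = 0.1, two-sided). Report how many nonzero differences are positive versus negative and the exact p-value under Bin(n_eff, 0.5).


Step 1: Discard zero differences. Original n = 9; n_eff = number of nonzero differences = 9.
Nonzero differences (with sign): +9, -4, -5, -5, +2, -3, -2, +1, +6
Step 2: Count signs: positive = 4, negative = 5.
Step 3: Under H0: P(positive) = 0.5, so the number of positives S ~ Bin(9, 0.5).
Step 4: Two-sided exact p-value = sum of Bin(9,0.5) probabilities at or below the observed probability = 1.000000.
Step 5: alpha = 0.1. fail to reject H0.

n_eff = 9, pos = 4, neg = 5, p = 1.000000, fail to reject H0.


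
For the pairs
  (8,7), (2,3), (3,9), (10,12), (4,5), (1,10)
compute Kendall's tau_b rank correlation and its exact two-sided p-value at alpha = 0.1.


Step 1: Enumerate the 15 unordered pairs (i,j) with i<j and classify each by sign(x_j-x_i) * sign(y_j-y_i).
  (1,2):dx=-6,dy=-4->C; (1,3):dx=-5,dy=+2->D; (1,4):dx=+2,dy=+5->C; (1,5):dx=-4,dy=-2->C
  (1,6):dx=-7,dy=+3->D; (2,3):dx=+1,dy=+6->C; (2,4):dx=+8,dy=+9->C; (2,5):dx=+2,dy=+2->C
  (2,6):dx=-1,dy=+7->D; (3,4):dx=+7,dy=+3->C; (3,5):dx=+1,dy=-4->D; (3,6):dx=-2,dy=+1->D
  (4,5):dx=-6,dy=-7->C; (4,6):dx=-9,dy=-2->C; (5,6):dx=-3,dy=+5->D
Step 2: C = 9, D = 6, total pairs = 15.
Step 3: tau = (C - D)/(n(n-1)/2) = (9 - 6)/15 = 0.200000.
Step 4: Exact two-sided p-value (enumerate n! = 720 permutations of y under H0): p = 0.719444.
Step 5: alpha = 0.1. fail to reject H0.

tau_b = 0.2000 (C=9, D=6), p = 0.719444, fail to reject H0.


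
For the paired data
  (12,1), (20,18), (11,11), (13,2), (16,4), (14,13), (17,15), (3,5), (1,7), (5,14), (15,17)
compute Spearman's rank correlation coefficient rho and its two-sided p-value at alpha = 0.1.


Step 1: Rank x and y separately (midranks; no ties here).
rank(x): 12->5, 20->11, 11->4, 13->6, 16->9, 14->7, 17->10, 3->2, 1->1, 5->3, 15->8
rank(y): 1->1, 18->11, 11->6, 2->2, 4->3, 13->7, 15->9, 5->4, 7->5, 14->8, 17->10
Step 2: d_i = R_x(i) - R_y(i); compute d_i^2.
  (5-1)^2=16, (11-11)^2=0, (4-6)^2=4, (6-2)^2=16, (9-3)^2=36, (7-7)^2=0, (10-9)^2=1, (2-4)^2=4, (1-5)^2=16, (3-8)^2=25, (8-10)^2=4
sum(d^2) = 122.
Step 3: rho = 1 - 6*122 / (11*(11^2 - 1)) = 1 - 732/1320 = 0.445455.
Step 4: Under H0, t = rho * sqrt((n-2)/(1-rho^2)) = 1.4926 ~ t(9).
Step 5: Two-sided p-value from the t-distribution with 9 df = 0.169733.
Step 6: alpha = 0.1. fail to reject H0.

rho = 0.4455, p = 0.169733, fail to reject H0 at alpha = 0.1.


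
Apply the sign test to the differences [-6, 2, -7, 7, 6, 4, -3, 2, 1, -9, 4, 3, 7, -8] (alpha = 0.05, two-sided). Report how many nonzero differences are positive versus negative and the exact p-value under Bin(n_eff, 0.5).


Step 1: Discard zero differences. Original n = 14; n_eff = number of nonzero differences = 14.
Nonzero differences (with sign): -6, +2, -7, +7, +6, +4, -3, +2, +1, -9, +4, +3, +7, -8
Step 2: Count signs: positive = 9, negative = 5.
Step 3: Under H0: P(positive) = 0.5, so the number of positives S ~ Bin(14, 0.5).
Step 4: Two-sided exact p-value = sum of Bin(14,0.5) probabilities at or below the observed probability = 0.423950.
Step 5: alpha = 0.05. fail to reject H0.

n_eff = 14, pos = 9, neg = 5, p = 0.423950, fail to reject H0.


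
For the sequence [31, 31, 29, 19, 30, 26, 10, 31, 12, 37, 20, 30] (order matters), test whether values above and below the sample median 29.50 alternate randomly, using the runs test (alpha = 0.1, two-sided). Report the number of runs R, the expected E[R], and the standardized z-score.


Step 1: Compute median = 29.50; label A = above, B = below.
Labels in order: AABBABBABABA  (n_A = 6, n_B = 6)
Step 2: Count runs R = 9.
Step 3: Under H0 (random ordering), E[R] = 2*n_A*n_B/(n_A+n_B) + 1 = 2*6*6/12 + 1 = 7.0000.
        Var[R] = 2*n_A*n_B*(2*n_A*n_B - n_A - n_B) / ((n_A+n_B)^2 * (n_A+n_B-1)) = 4320/1584 = 2.7273.
        SD[R] = 1.6514.
Step 4: Continuity-corrected z = (R - 0.5 - E[R]) / SD[R] = (9 - 0.5 - 7.0000) / 1.6514 = 0.9083.
Step 5: Two-sided p-value via normal approximation = 2*(1 - Phi(|z|)) = 0.363722.
Step 6: alpha = 0.1. fail to reject H0.

R = 9, z = 0.9083, p = 0.363722, fail to reject H0.


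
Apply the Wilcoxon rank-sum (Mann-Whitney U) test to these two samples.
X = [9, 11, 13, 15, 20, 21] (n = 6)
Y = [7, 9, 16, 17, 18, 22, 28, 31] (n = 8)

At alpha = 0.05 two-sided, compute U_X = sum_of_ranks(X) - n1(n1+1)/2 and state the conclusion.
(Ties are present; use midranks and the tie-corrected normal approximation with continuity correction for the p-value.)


Step 1: Combine and sort all 14 observations; assign midranks.
sorted (value, group): (7,Y), (9,X), (9,Y), (11,X), (13,X), (15,X), (16,Y), (17,Y), (18,Y), (20,X), (21,X), (22,Y), (28,Y), (31,Y)
ranks: 7->1, 9->2.5, 9->2.5, 11->4, 13->5, 15->6, 16->7, 17->8, 18->9, 20->10, 21->11, 22->12, 28->13, 31->14
Step 2: Rank sum for X: R1 = 2.5 + 4 + 5 + 6 + 10 + 11 = 38.5.
Step 3: U_X = R1 - n1(n1+1)/2 = 38.5 - 6*7/2 = 38.5 - 21 = 17.5.
       U_Y = n1*n2 - U_X = 48 - 17.5 = 30.5.
Step 4: Ties are present, so use the tie-corrected normal approximation (with continuity correction) for the p-value.
Step 5: p-value = 0.438074; compare to alpha = 0.05. fail to reject H0.

U_X = 17.5, p = 0.438074, fail to reject H0 at alpha = 0.05.


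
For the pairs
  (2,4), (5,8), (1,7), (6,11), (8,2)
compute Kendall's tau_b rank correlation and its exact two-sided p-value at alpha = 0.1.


Step 1: Enumerate the 10 unordered pairs (i,j) with i<j and classify each by sign(x_j-x_i) * sign(y_j-y_i).
  (1,2):dx=+3,dy=+4->C; (1,3):dx=-1,dy=+3->D; (1,4):dx=+4,dy=+7->C; (1,5):dx=+6,dy=-2->D
  (2,3):dx=-4,dy=-1->C; (2,4):dx=+1,dy=+3->C; (2,5):dx=+3,dy=-6->D; (3,4):dx=+5,dy=+4->C
  (3,5):dx=+7,dy=-5->D; (4,5):dx=+2,dy=-9->D
Step 2: C = 5, D = 5, total pairs = 10.
Step 3: tau = (C - D)/(n(n-1)/2) = (5 - 5)/10 = 0.000000.
Step 4: Exact two-sided p-value (enumerate n! = 120 permutations of y under H0): p = 1.000000.
Step 5: alpha = 0.1. fail to reject H0.

tau_b = 0.0000 (C=5, D=5), p = 1.000000, fail to reject H0.


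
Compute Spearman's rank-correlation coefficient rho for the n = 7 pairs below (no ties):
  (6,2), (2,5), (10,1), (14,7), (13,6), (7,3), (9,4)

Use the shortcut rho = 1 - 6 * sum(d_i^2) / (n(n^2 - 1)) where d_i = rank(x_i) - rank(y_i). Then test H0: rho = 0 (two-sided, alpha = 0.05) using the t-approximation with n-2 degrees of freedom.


Step 1: Rank x and y separately (midranks; no ties here).
rank(x): 6->2, 2->1, 10->5, 14->7, 13->6, 7->3, 9->4
rank(y): 2->2, 5->5, 1->1, 7->7, 6->6, 3->3, 4->4
Step 2: d_i = R_x(i) - R_y(i); compute d_i^2.
  (2-2)^2=0, (1-5)^2=16, (5-1)^2=16, (7-7)^2=0, (6-6)^2=0, (3-3)^2=0, (4-4)^2=0
sum(d^2) = 32.
Step 3: rho = 1 - 6*32 / (7*(7^2 - 1)) = 1 - 192/336 = 0.428571.
Step 4: Under H0, t = rho * sqrt((n-2)/(1-rho^2)) = 1.0607 ~ t(5).
Step 5: Two-sided p-value from the t-distribution with 5 df = 0.337368.
Step 6: alpha = 0.05. fail to reject H0.

rho = 0.4286, p = 0.337368, fail to reject H0 at alpha = 0.05.


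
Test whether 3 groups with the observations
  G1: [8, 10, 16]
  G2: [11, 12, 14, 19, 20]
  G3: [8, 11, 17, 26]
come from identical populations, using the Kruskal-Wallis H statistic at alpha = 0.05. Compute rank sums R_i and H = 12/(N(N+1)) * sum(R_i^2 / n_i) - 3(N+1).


Step 1: Combine all N = 12 observations and assign midranks.
sorted (value, group, rank): (8,G1,1.5), (8,G3,1.5), (10,G1,3), (11,G2,4.5), (11,G3,4.5), (12,G2,6), (14,G2,7), (16,G1,8), (17,G3,9), (19,G2,10), (20,G2,11), (26,G3,12)
Step 2: Sum ranks within each group.
R_1 = 12.5 (n_1 = 3)
R_2 = 38.5 (n_2 = 5)
R_3 = 27 (n_3 = 4)
Step 3: H = 12/(N(N+1)) * sum(R_i^2/n_i) - 3(N+1)
     = 12/(12*13) * (12.5^2/3 + 38.5^2/5 + 27^2/4) - 3*13
     = 0.076923 * 530.783 - 39
     = 1.829487.
Step 4: Ties present; correction factor C = 1 - 12/(12^3 - 12) = 0.993007. Corrected H = 1.829487 / 0.993007 = 1.842371.
Step 5: Under H0, H ~ chi^2(2); p-value = 0.398047.
Step 6: alpha = 0.05. fail to reject H0.

H = 1.8424, df = 2, p = 0.398047, fail to reject H0.


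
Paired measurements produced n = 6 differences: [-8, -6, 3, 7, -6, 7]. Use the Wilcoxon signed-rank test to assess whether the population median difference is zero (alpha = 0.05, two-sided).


Step 1: Drop any zero differences (none here) and take |d_i|.
|d| = [8, 6, 3, 7, 6, 7]
Step 2: Midrank |d_i| (ties get averaged ranks).
ranks: |8|->6, |6|->2.5, |3|->1, |7|->4.5, |6|->2.5, |7|->4.5
Step 3: Attach original signs; sum ranks with positive sign and with negative sign.
W+ = 1 + 4.5 + 4.5 = 10
W- = 6 + 2.5 + 2.5 = 11
(Check: W+ + W- = 21 should equal n(n+1)/2 = 21.)
Step 4: Test statistic W = min(W+, W-) = 10.
Step 5: Ties in |d|, so use the tie-corrected normal approximation.
        E[W] = n(n+1)/4 = 6*7/4 = 10.5.
        Tie groups: |d|=6 (t=2), |d|=7 (t=2); sum(t^3 - t) = 12.
        Var[W] = n(n+1)(2n+1)/24 - sum(t^3-t)/48 = 546/24 - 12/48 = 22.5.
        z = (W - E[W]) / sqrt(Var[W]) = (10 - 10.5) / 4.7434 = -0.1054.
        Two-sided p = 2*Phi(z) = 0.916051.
Step 6: alpha = 0.05. fail to reject H0.

W+ = 10, W- = 11, W = min = 10, p = 0.916051, fail to reject H0.


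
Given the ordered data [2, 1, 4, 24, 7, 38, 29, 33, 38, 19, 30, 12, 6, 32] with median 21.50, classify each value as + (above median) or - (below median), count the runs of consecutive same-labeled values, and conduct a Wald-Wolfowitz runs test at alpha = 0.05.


Step 1: Compute median = 21.50; label A = above, B = below.
Labels in order: BBBABAAAABABBA  (n_A = 7, n_B = 7)
Step 2: Count runs R = 8.
Step 3: Under H0 (random ordering), E[R] = 2*n_A*n_B/(n_A+n_B) + 1 = 2*7*7/14 + 1 = 8.0000.
        Var[R] = 2*n_A*n_B*(2*n_A*n_B - n_A - n_B) / ((n_A+n_B)^2 * (n_A+n_B-1)) = 8232/2548 = 3.2308.
        SD[R] = 1.7974.
Step 4: R = E[R], so z = 0 with no continuity correction.
Step 5: Two-sided p-value via normal approximation = 2*(1 - Phi(|z|)) = 1.000000.
Step 6: alpha = 0.05. fail to reject H0.

R = 8, z = 0.0000, p = 1.000000, fail to reject H0.


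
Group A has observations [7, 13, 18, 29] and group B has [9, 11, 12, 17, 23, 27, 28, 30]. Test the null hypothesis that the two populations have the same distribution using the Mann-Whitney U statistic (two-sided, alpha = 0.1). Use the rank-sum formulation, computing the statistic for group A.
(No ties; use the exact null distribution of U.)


Step 1: Combine and sort all 12 observations; assign midranks.
sorted (value, group): (7,X), (9,Y), (11,Y), (12,Y), (13,X), (17,Y), (18,X), (23,Y), (27,Y), (28,Y), (29,X), (30,Y)
ranks: 7->1, 9->2, 11->3, 12->4, 13->5, 17->6, 18->7, 23->8, 27->9, 28->10, 29->11, 30->12
Step 2: Rank sum for X: R1 = 1 + 5 + 7 + 11 = 24.
Step 3: U_X = R1 - n1(n1+1)/2 = 24 - 4*5/2 = 24 - 10 = 14.
       U_Y = n1*n2 - U_X = 32 - 14 = 18.
Step 4: No ties, so the exact null distribution of U (based on enumerating the C(12,4) = 495 equally likely rank assignments) gives the two-sided p-value.
Step 5: p-value = 0.808081; compare to alpha = 0.1. fail to reject H0.

U_X = 14, p = 0.808081, fail to reject H0 at alpha = 0.1.


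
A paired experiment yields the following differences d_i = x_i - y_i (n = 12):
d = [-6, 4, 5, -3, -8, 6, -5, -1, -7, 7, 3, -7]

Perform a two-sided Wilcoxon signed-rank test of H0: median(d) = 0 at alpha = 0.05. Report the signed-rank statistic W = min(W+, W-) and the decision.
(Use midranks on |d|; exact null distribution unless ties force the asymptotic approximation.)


Step 1: Drop any zero differences (none here) and take |d_i|.
|d| = [6, 4, 5, 3, 8, 6, 5, 1, 7, 7, 3, 7]
Step 2: Midrank |d_i| (ties get averaged ranks).
ranks: |6|->7.5, |4|->4, |5|->5.5, |3|->2.5, |8|->12, |6|->7.5, |5|->5.5, |1|->1, |7|->10, |7|->10, |3|->2.5, |7|->10
Step 3: Attach original signs; sum ranks with positive sign and with negative sign.
W+ = 4 + 5.5 + 7.5 + 10 + 2.5 = 29.5
W- = 7.5 + 2.5 + 12 + 5.5 + 1 + 10 + 10 = 48.5
(Check: W+ + W- = 78 should equal n(n+1)/2 = 78.)
Step 4: Test statistic W = min(W+, W-) = 29.5.
Step 5: Ties in |d|, so use the tie-corrected normal approximation.
        E[W] = n(n+1)/4 = 12*13/4 = 39.
        Tie groups: |d|=3 (t=2), |d|=5 (t=2), |d|=6 (t=2), |d|=7 (t=3); sum(t^3 - t) = 42.
        Var[W] = n(n+1)(2n+1)/24 - sum(t^3-t)/48 = 3900/24 - 42/48 = 161.625.
        z = (W - E[W]) / sqrt(Var[W]) = (29.5 - 39) / 12.7132 = -0.7473.
        Two-sided p = 2*Phi(z) = 0.454909.
Step 6: alpha = 0.05. fail to reject H0.

W+ = 29.5, W- = 48.5, W = min = 29.5, p = 0.454909, fail to reject H0.


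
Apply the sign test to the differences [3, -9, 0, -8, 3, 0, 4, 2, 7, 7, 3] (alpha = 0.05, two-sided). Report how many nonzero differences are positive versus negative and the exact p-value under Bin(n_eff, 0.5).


Step 1: Discard zero differences. Original n = 11; n_eff = number of nonzero differences = 9.
Nonzero differences (with sign): +3, -9, -8, +3, +4, +2, +7, +7, +3
Step 2: Count signs: positive = 7, negative = 2.
Step 3: Under H0: P(positive) = 0.5, so the number of positives S ~ Bin(9, 0.5).
Step 4: Two-sided exact p-value = sum of Bin(9,0.5) probabilities at or below the observed probability = 0.179688.
Step 5: alpha = 0.05. fail to reject H0.

n_eff = 9, pos = 7, neg = 2, p = 0.179688, fail to reject H0.


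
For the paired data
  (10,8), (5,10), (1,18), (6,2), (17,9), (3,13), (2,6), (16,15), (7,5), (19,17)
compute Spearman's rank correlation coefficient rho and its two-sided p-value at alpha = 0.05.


Step 1: Rank x and y separately (midranks; no ties here).
rank(x): 10->7, 5->4, 1->1, 6->5, 17->9, 3->3, 2->2, 16->8, 7->6, 19->10
rank(y): 8->4, 10->6, 18->10, 2->1, 9->5, 13->7, 6->3, 15->8, 5->2, 17->9
Step 2: d_i = R_x(i) - R_y(i); compute d_i^2.
  (7-4)^2=9, (4-6)^2=4, (1-10)^2=81, (5-1)^2=16, (9-5)^2=16, (3-7)^2=16, (2-3)^2=1, (8-8)^2=0, (6-2)^2=16, (10-9)^2=1
sum(d^2) = 160.
Step 3: rho = 1 - 6*160 / (10*(10^2 - 1)) = 1 - 960/990 = 0.030303.
Step 4: Under H0, t = rho * sqrt((n-2)/(1-rho^2)) = 0.0857 ~ t(8).
Step 5: Two-sided p-value from the t-distribution with 8 df = 0.933773.
Step 6: alpha = 0.05. fail to reject H0.

rho = 0.0303, p = 0.933773, fail to reject H0 at alpha = 0.05.
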